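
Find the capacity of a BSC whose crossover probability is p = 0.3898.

For BSC with error probability p:
C = 1 - H(p) where H(p) is binary entropy
H(0.3898) = -0.3898 × log₂(0.3898) - 0.6102 × log₂(0.6102)
H(p) = 0.9647
C = 1 - 0.9647 = 0.0353 bits/use


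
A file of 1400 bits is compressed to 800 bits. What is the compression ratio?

Compression ratio = Original / Compressed
= 1400 / 800 = 1.75:1


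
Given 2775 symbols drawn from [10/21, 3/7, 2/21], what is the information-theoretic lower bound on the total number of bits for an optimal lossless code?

Entropy H = 1.3567 bits/symbol
Minimum bits = H × n = 1.3567 × 2775
= 3764.76 bits


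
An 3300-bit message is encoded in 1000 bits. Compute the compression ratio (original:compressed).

Compression ratio = Original / Compressed
= 3300 / 1000 = 3.30:1


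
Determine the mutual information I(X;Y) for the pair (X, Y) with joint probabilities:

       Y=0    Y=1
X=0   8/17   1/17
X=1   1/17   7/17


H(X) = 0.9975, H(Y) = 0.9975, H(X,Y) = 1.5197
I(X;Y) = H(X) + H(Y) - H(X,Y) = 0.4753 bits


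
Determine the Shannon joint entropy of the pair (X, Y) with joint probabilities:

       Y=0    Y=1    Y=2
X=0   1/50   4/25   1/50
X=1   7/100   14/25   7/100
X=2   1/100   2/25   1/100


H(X,Y) = -Σ p(x,y) log₂ p(x,y)
  p(0,0)=1/50: -0.0200 × log₂(0.0200) = 0.1129
  p(0,1)=4/25: -0.1600 × log₂(0.1600) = 0.4230
  p(0,2)=1/50: -0.0200 × log₂(0.0200) = 0.1129
  p(1,0)=7/100: -0.0700 × log₂(0.0700) = 0.2686
  p(1,1)=14/25: -0.5600 × log₂(0.5600) = 0.4684
  p(1,2)=7/100: -0.0700 × log₂(0.0700) = 0.2686
  p(2,0)=1/100: -0.0100 × log₂(0.0100) = 0.0664
  p(2,1)=2/25: -0.0800 × log₂(0.0800) = 0.2915
  p(2,2)=1/100: -0.0100 × log₂(0.0100) = 0.0664
H(X,Y) = 2.0787 bits


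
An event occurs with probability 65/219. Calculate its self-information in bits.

Information content I(x) = -log₂(p(x))
I = -log₂(65/219) = -log₂(0.2968)
I = 1.7524 bits


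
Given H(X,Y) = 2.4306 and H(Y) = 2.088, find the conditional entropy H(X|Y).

Chain rule: H(X,Y) = H(X|Y) + H(Y)
H(X|Y) = H(X,Y) - H(Y) = 2.4306 - 2.088 = 0.3426 bits


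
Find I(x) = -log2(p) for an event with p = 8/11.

Information content I(x) = -log₂(p(x))
I = -log₂(8/11) = -log₂(0.7273)
I = 0.4594 bits


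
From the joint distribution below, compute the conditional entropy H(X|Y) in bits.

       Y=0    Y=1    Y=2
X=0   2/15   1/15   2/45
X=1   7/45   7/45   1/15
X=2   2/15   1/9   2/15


H(X|Y) = Σ_y p(y) H(X|Y=y)
  p(Y=0) = 19/45, H(X|Y=0) = 1.5810
  p(Y=1) = 1/3, H(X|Y=1) = 1.5058
  p(Y=2) = 11/45, H(X|Y=2) = 1.4354
H(X|Y) = 0.4222×1.5810 + 0.3333×1.5058 + 0.2444×1.4354 = 1.5204 bits


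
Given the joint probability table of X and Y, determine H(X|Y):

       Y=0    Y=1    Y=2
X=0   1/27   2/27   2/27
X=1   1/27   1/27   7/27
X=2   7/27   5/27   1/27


H(X|Y) = Σ_y p(y) H(X|Y=y)
  p(Y=0) = 1/3, H(X|Y=0) = 0.9864
  p(Y=1) = 8/27, H(X|Y=1) = 1.2988
  p(Y=2) = 10/27, H(X|Y=2) = 1.1568
H(X|Y) = 0.3333×0.9864 + 0.2963×1.2988 + 0.3704×1.1568 = 1.1421 bits


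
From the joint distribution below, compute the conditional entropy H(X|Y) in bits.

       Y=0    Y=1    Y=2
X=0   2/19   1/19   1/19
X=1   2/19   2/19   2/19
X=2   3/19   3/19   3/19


H(X|Y) = Σ_y p(y) H(X|Y=y)
  p(Y=0) = 7/19, H(X|Y=0) = 1.5567
  p(Y=1) = 6/19, H(X|Y=1) = 1.4591
  p(Y=2) = 6/19, H(X|Y=2) = 1.4591
H(X|Y) = 0.3684×1.5567 + 0.3158×1.4591 + 0.3158×1.4591 = 1.4951 bits


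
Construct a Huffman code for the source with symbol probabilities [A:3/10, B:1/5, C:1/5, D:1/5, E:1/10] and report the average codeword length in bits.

Huffman tree construction:
Combine smallest probabilities repeatedly
Resulting codes:
  A: 10 (length 2)
  B: 111 (length 3)
  C: 00 (length 2)
  D: 01 (length 2)
  E: 110 (length 3)
Average length = Σ p(s) × length(s) = 2.3000 bits


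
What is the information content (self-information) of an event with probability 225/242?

Information content I(x) = -log₂(p(x))
I = -log₂(225/242) = -log₂(0.9298)
I = 0.1051 bits


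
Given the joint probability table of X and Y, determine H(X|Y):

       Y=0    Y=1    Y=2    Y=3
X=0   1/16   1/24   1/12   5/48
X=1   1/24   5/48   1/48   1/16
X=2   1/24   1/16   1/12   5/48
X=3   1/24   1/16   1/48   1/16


H(X|Y) = Σ_y p(y) H(X|Y=y)
  p(Y=0) = 3/16, H(X|Y=0) = 1.9749
  p(Y=1) = 13/48, H(X|Y=1) = 1.9220
  p(Y=2) = 5/24, H(X|Y=2) = 1.7219
  p(Y=3) = 1/3, H(X|Y=3) = 1.9544
H(X|Y) = 0.1875×1.9749 + 0.2708×1.9220 + 0.2083×1.7219 + 0.3333×1.9544 = 1.9011 bits


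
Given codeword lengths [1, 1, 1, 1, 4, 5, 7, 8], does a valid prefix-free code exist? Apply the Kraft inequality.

Kraft inequality: Σ 2^(-l_i) ≤ 1 for prefix-free code
Calculating: 2^(-1) + 2^(-1) + 2^(-1) + 2^(-1) + 2^(-4) + 2^(-5) + 2^(-7) + 2^(-8)
= 0.5 + 0.5 + 0.5 + 0.5 + 0.0625 + 0.03125 + 0.0078125 + 0.00390625
= 2.1055
Since 2.1055 > 1, prefix-free code does not exist


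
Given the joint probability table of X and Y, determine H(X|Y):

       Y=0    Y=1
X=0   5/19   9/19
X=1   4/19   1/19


H(X|Y) = Σ_y p(y) H(X|Y=y)
  p(Y=0) = 9/19, H(X|Y=0) = 0.9911
  p(Y=1) = 10/19, H(X|Y=1) = 0.4690
H(X|Y) = 0.4737×0.9911 + 0.5263×0.4690 = 0.7163 bits


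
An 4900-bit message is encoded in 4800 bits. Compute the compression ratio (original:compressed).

Compression ratio = Original / Compressed
= 4900 / 4800 = 1.02:1


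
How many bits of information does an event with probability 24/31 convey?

Information content I(x) = -log₂(p(x))
I = -log₂(24/31) = -log₂(0.7742)
I = 0.3692 bits


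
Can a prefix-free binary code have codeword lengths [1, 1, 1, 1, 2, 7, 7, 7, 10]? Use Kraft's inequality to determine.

Kraft inequality: Σ 2^(-l_i) ≤ 1 for prefix-free code
Calculating: 2^(-1) + 2^(-1) + 2^(-1) + 2^(-1) + 2^(-2) + 2^(-7) + 2^(-7) + 2^(-7) + 2^(-10)
= 0.5 + 0.5 + 0.5 + 0.5 + 0.25 + 0.0078125 + 0.0078125 + 0.0078125 + 0.0009765625
= 2.2744
Since 2.2744 > 1, prefix-free code does not exist


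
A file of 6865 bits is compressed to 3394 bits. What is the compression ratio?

Compression ratio = Original / Compressed
= 6865 / 3394 = 2.02:1


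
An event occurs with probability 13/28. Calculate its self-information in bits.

Information content I(x) = -log₂(p(x))
I = -log₂(13/28) = -log₂(0.4643)
I = 1.1069 bits


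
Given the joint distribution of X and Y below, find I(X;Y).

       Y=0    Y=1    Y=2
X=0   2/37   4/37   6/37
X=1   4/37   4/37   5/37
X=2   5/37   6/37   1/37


H(X) = 1.5839, H(Y) = 1.5777, H(X,Y) = 3.0408
I(X;Y) = H(X) + H(Y) - H(X,Y) = 0.1207 bits


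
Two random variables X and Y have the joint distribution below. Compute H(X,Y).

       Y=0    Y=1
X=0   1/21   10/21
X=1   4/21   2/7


H(X,Y) = -Σ p(x,y) log₂ p(x,y)
  p(0,0)=1/21: -0.0476 × log₂(0.0476) = 0.2092
  p(0,1)=10/21: -0.4762 × log₂(0.4762) = 0.5097
  p(1,0)=4/21: -0.1905 × log₂(0.1905) = 0.4557
  p(1,1)=2/7: -0.2857 × log₂(0.2857) = 0.5164
H(X,Y) = 1.6909 bits


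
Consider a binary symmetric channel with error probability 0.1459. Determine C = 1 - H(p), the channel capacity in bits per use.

For BSC with error probability p:
C = 1 - H(p) where H(p) is binary entropy
H(0.1459) = -0.1459 × log₂(0.1459) - 0.8541 × log₂(0.8541)
H(p) = 0.5995
C = 1 - 0.5995 = 0.4005 bits/use


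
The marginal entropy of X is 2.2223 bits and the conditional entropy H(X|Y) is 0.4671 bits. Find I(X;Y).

I(X;Y) = H(X) - H(X|Y)
I(X;Y) = 2.2223 - 0.4671 = 1.7552 bits


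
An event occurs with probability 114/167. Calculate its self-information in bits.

Information content I(x) = -log₂(p(x))
I = -log₂(114/167) = -log₂(0.6826)
I = 0.5508 bits


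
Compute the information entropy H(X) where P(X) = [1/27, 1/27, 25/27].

H(X) = -Σ p(x) log₂ p(x)
  -1/27 × log₂(1/27) = 0.1761
  -1/27 × log₂(1/27) = 0.1761
  -25/27 × log₂(25/27) = 0.1028
H(X) = 0.4550 bits


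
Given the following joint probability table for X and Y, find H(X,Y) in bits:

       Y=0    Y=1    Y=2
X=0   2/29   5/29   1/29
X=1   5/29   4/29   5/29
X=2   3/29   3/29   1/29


H(X,Y) = -Σ p(x,y) log₂ p(x,y)
  p(0,0)=2/29: -0.0690 × log₂(0.0690) = 0.2661
  p(0,1)=5/29: -0.1724 × log₂(0.1724) = 0.4373
  p(0,2)=1/29: -0.0345 × log₂(0.0345) = 0.1675
  p(1,0)=5/29: -0.1724 × log₂(0.1724) = 0.4373
  p(1,1)=4/29: -0.1379 × log₂(0.1379) = 0.3942
  p(1,2)=5/29: -0.1724 × log₂(0.1724) = 0.4373
  p(2,0)=3/29: -0.1034 × log₂(0.1034) = 0.3386
  p(2,1)=3/29: -0.1034 × log₂(0.1034) = 0.3386
  p(2,2)=1/29: -0.0345 × log₂(0.0345) = 0.1675
H(X,Y) = 2.9842 bits


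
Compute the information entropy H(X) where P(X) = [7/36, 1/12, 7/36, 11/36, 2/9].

H(X) = -Σ p(x) log₂ p(x)
  -7/36 × log₂(7/36) = 0.4594
  -1/12 × log₂(1/12) = 0.2987
  -7/36 × log₂(7/36) = 0.4594
  -11/36 × log₂(11/36) = 0.5227
  -2/9 × log₂(2/9) = 0.4822
H(X) = 2.2224 bits


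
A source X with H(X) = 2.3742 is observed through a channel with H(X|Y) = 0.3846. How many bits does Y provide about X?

I(X;Y) = H(X) - H(X|Y)
I(X;Y) = 2.3742 - 0.3846 = 1.9896 bits


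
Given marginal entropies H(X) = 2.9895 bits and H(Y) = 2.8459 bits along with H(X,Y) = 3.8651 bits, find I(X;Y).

I(X;Y) = H(X) + H(Y) - H(X,Y)
I(X;Y) = 2.9895 + 2.8459 - 3.8651 = 1.9703 bits


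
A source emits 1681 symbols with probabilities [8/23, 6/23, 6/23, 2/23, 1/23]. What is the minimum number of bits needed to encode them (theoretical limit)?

Entropy H = 2.0445 bits/symbol
Minimum bits = H × n = 2.0445 × 1681
= 3436.72 bits


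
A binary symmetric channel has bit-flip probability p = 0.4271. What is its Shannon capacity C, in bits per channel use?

For BSC with error probability p:
C = 1 - H(p) where H(p) is binary entropy
H(0.4271) = -0.4271 × log₂(0.4271) - 0.5729 × log₂(0.5729)
H(p) = 0.9846
C = 1 - 0.9846 = 0.0154 bits/use


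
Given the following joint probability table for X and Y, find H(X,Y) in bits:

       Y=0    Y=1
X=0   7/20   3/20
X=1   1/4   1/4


H(X,Y) = -Σ p(x,y) log₂ p(x,y)
  p(0,0)=7/20: -0.3500 × log₂(0.3500) = 0.5301
  p(0,1)=3/20: -0.1500 × log₂(0.1500) = 0.4105
  p(1,0)=1/4: -0.2500 × log₂(0.2500) = 0.5000
  p(1,1)=1/4: -0.2500 × log₂(0.2500) = 0.5000
H(X,Y) = 1.9406 bits


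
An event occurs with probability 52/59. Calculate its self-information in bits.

Information content I(x) = -log₂(p(x))
I = -log₂(52/59) = -log₂(0.8814)
I = 0.1822 bits


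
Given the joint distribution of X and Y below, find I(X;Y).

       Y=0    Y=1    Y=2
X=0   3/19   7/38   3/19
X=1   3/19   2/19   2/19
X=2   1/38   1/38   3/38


H(X) = 1.4157, H(Y) = 1.5840, H(X,Y) = 2.9601
I(X;Y) = H(X) + H(Y) - H(X,Y) = 0.0395 bits


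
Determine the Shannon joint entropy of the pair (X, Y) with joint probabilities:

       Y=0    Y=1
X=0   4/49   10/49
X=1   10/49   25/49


H(X,Y) = -Σ p(x,y) log₂ p(x,y)
  p(0,0)=4/49: -0.0816 × log₂(0.0816) = 0.2951
  p(0,1)=10/49: -0.2041 × log₂(0.2041) = 0.4679
  p(1,0)=10/49: -0.2041 × log₂(0.2041) = 0.4679
  p(1,1)=25/49: -0.5102 × log₂(0.5102) = 0.4953
H(X,Y) = 1.7262 bits


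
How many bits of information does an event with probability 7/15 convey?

Information content I(x) = -log₂(p(x))
I = -log₂(7/15) = -log₂(0.4667)
I = 1.0995 bits


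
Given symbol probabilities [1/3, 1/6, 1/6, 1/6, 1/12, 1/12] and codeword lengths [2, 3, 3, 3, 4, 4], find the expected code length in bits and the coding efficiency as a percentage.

Average length L = Σ p_i × l_i = 2.8333 bits
Entropy H = 2.4183 bits
Efficiency η = H/L × 100% = 85.35%


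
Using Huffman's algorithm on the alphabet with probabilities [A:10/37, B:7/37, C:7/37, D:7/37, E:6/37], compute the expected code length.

Huffman tree construction:
Combine smallest probabilities repeatedly
Resulting codes:
  A: 10 (length 2)
  B: 111 (length 3)
  C: 00 (length 2)
  D: 01 (length 2)
  E: 110 (length 3)
Average length = Σ p(s) × length(s) = 2.3514 bits


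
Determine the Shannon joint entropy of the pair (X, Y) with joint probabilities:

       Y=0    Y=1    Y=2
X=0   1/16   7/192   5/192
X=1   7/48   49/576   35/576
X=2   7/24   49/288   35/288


H(X,Y) = -Σ p(x,y) log₂ p(x,y)
  p(0,0)=1/16: -0.0625 × log₂(0.0625) = 0.2500
  p(0,1)=7/192: -0.0365 × log₂(0.0365) = 0.1742
  p(0,2)=5/192: -0.0260 × log₂(0.0260) = 0.1371
  p(1,0)=7/48: -0.1458 × log₂(0.1458) = 0.4051
  p(1,1)=49/576: -0.0851 × log₂(0.0851) = 0.3024
  p(1,2)=35/576: -0.0608 × log₂(0.0608) = 0.2455
  p(2,0)=7/24: -0.2917 × log₂(0.2917) = 0.5185
  p(2,1)=49/288: -0.1701 × log₂(0.1701) = 0.4347
  p(2,2)=35/288: -0.1215 × log₂(0.1215) = 0.3695
H(X,Y) = 2.8370 bits


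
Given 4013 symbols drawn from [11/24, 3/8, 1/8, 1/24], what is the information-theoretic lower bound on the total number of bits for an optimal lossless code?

Entropy H = 1.6125 bits/symbol
Minimum bits = H × n = 1.6125 × 4013
= 6471.15 bits


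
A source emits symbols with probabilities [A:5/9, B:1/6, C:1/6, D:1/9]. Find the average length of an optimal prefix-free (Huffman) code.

Huffman tree construction:
Combine smallest probabilities repeatedly
Resulting codes:
  A: 1 (length 1)
  B: 011 (length 3)
  C: 00 (length 2)
  D: 010 (length 3)
Average length = Σ p(s) × length(s) = 1.7222 bits


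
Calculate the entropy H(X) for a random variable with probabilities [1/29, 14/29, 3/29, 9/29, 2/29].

H(X) = -Σ p(x) log₂ p(x)
  -1/29 × log₂(1/29) = 0.1675
  -14/29 × log₂(14/29) = 0.5072
  -3/29 × log₂(3/29) = 0.3386
  -9/29 × log₂(9/29) = 0.5239
  -2/29 × log₂(2/29) = 0.2661
H(X) = 1.8033 bits


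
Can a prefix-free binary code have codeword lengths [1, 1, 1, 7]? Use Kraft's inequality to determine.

Kraft inequality: Σ 2^(-l_i) ≤ 1 for prefix-free code
Calculating: 2^(-1) + 2^(-1) + 2^(-1) + 2^(-7)
= 0.5 + 0.5 + 0.5 + 0.0078125
= 1.5078
Since 1.5078 > 1, prefix-free code does not exist


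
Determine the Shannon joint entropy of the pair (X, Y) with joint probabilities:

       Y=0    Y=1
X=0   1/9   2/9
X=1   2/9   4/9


H(X,Y) = -Σ p(x,y) log₂ p(x,y)
  p(0,0)=1/9: -0.1111 × log₂(0.1111) = 0.3522
  p(0,1)=2/9: -0.2222 × log₂(0.2222) = 0.4822
  p(1,0)=2/9: -0.2222 × log₂(0.2222) = 0.4822
  p(1,1)=4/9: -0.4444 × log₂(0.4444) = 0.5200
H(X,Y) = 1.8366 bits


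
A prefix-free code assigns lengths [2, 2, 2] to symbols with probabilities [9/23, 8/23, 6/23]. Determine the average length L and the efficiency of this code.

Average length L = Σ p_i × l_i = 2.0000 bits
Entropy H = 1.5653 bits
Efficiency η = H/L × 100% = 78.27%


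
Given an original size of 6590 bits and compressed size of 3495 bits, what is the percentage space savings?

Space savings = (1 - Compressed/Original) × 100%
= (1 - 3495/6590) × 100%
= 46.97%


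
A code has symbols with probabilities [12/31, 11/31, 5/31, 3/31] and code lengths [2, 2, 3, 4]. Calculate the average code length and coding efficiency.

Average length L = Σ p_i × l_i = 2.3548 bits
Entropy H = 1.8110 bits
Efficiency η = H/L × 100% = 76.91%


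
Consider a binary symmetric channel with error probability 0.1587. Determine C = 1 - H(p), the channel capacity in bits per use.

For BSC with error probability p:
C = 1 - H(p) where H(p) is binary entropy
H(0.1587) = -0.1587 × log₂(0.1587) - 0.8413 × log₂(0.8413)
H(p) = 0.6312
C = 1 - 0.6312 = 0.3688 bits/use


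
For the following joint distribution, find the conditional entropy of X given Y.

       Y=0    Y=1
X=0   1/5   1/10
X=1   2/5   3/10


H(X|Y) = Σ_y p(y) H(X|Y=y)
  p(Y=0) = 3/5, H(X|Y=0) = 0.9183
  p(Y=1) = 2/5, H(X|Y=1) = 0.8113
H(X|Y) = 0.6000×0.9183 + 0.4000×0.8113 = 0.8755 bits


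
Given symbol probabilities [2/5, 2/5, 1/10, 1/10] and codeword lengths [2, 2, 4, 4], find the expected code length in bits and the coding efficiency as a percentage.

Average length L = Σ p_i × l_i = 2.4000 bits
Entropy H = 1.7219 bits
Efficiency η = H/L × 100% = 71.75%


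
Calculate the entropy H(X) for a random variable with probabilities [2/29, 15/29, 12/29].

H(X) = -Σ p(x) log₂ p(x)
  -2/29 × log₂(2/29) = 0.2661
  -15/29 × log₂(15/29) = 0.4919
  -12/29 × log₂(12/29) = 0.5268
H(X) = 1.2848 bits


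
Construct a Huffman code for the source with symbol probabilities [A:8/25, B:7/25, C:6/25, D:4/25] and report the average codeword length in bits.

Huffman tree construction:
Combine smallest probabilities repeatedly
Resulting codes:
  A: 11 (length 2)
  B: 10 (length 2)
  C: 01 (length 2)
  D: 00 (length 2)
Average length = Σ p(s) × length(s) = 2.0000 bits


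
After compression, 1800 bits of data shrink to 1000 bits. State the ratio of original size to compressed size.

Compression ratio = Original / Compressed
= 1800 / 1000 = 1.80:1


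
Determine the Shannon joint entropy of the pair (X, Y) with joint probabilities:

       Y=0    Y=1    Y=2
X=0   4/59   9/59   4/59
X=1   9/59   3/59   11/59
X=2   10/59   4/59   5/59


H(X,Y) = -Σ p(x,y) log₂ p(x,y)
  p(0,0)=4/59: -0.0678 × log₂(0.0678) = 0.2632
  p(0,1)=9/59: -0.1525 × log₂(0.1525) = 0.4138
  p(0,2)=4/59: -0.0678 × log₂(0.0678) = 0.2632
  p(1,0)=9/59: -0.1525 × log₂(0.1525) = 0.4138
  p(1,1)=3/59: -0.0508 × log₂(0.0508) = 0.2185
  p(1,2)=11/59: -0.1864 × log₂(0.1864) = 0.4518
  p(2,0)=10/59: -0.1695 × log₂(0.1695) = 0.4340
  p(2,1)=4/59: -0.0678 × log₂(0.0678) = 0.2632
  p(2,2)=5/59: -0.0847 × log₂(0.0847) = 0.3018
H(X,Y) = 3.0234 bits


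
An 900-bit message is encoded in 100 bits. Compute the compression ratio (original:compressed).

Compression ratio = Original / Compressed
= 900 / 100 = 9.00:1


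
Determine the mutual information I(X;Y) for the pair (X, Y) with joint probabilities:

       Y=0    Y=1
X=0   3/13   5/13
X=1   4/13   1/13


H(X) = 0.9612, H(Y) = 0.9957, H(X,Y) = 1.8262
I(X;Y) = H(X) + H(Y) - H(X,Y) = 0.1307 bits


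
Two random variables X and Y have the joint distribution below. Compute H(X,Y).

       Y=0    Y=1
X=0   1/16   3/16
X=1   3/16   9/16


H(X,Y) = -Σ p(x,y) log₂ p(x,y)
  p(0,0)=1/16: -0.0625 × log₂(0.0625) = 0.2500
  p(0,1)=3/16: -0.1875 × log₂(0.1875) = 0.4528
  p(1,0)=3/16: -0.1875 × log₂(0.1875) = 0.4528
  p(1,1)=9/16: -0.5625 × log₂(0.5625) = 0.4669
H(X,Y) = 1.6226 bits


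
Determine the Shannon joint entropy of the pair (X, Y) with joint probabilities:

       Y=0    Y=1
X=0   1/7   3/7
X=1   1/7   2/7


H(X,Y) = -Σ p(x,y) log₂ p(x,y)
  p(0,0)=1/7: -0.1429 × log₂(0.1429) = 0.4011
  p(0,1)=3/7: -0.4286 × log₂(0.4286) = 0.5239
  p(1,0)=1/7: -0.1429 × log₂(0.1429) = 0.4011
  p(1,1)=2/7: -0.2857 × log₂(0.2857) = 0.5164
H(X,Y) = 1.8424 bits


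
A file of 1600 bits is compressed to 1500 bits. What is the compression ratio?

Compression ratio = Original / Compressed
= 1600 / 1500 = 1.07:1


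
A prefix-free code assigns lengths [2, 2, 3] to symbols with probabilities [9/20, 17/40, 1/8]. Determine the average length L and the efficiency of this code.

Average length L = Σ p_i × l_i = 2.1250 bits
Entropy H = 1.4180 bits
Efficiency η = H/L × 100% = 66.73%


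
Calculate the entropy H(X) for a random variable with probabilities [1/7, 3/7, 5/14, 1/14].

H(X) = -Σ p(x) log₂ p(x)
  -1/7 × log₂(1/7) = 0.4011
  -3/7 × log₂(3/7) = 0.5239
  -5/14 × log₂(5/14) = 0.5305
  -1/14 × log₂(1/14) = 0.2720
H(X) = 1.7274 bits


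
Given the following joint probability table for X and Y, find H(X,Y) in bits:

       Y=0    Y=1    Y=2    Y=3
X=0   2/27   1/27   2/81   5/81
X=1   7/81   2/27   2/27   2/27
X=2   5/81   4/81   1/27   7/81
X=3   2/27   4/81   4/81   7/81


H(X,Y) = -Σ p(x,y) log₂ p(x,y)
  p(0,0)=2/27: -0.0741 × log₂(0.0741) = 0.2781
  p(0,1)=1/27: -0.0370 × log₂(0.0370) = 0.1761
  p(0,2)=2/81: -0.0247 × log₂(0.0247) = 0.1318
  p(0,3)=5/81: -0.0617 × log₂(0.0617) = 0.2480
  p(1,0)=7/81: -0.0864 × log₂(0.0864) = 0.3053
  p(1,1)=2/27: -0.0741 × log₂(0.0741) = 0.2781
  p(1,2)=2/27: -0.0741 × log₂(0.0741) = 0.2781
  p(1,3)=2/27: -0.0741 × log₂(0.0741) = 0.2781
  p(2,0)=5/81: -0.0617 × log₂(0.0617) = 0.2480
  p(2,1)=4/81: -0.0494 × log₂(0.0494) = 0.2143
  p(2,2)=1/27: -0.0370 × log₂(0.0370) = 0.1761
  p(2,3)=7/81: -0.0864 × log₂(0.0864) = 0.3053
  p(3,0)=2/27: -0.0741 × log₂(0.0741) = 0.2781
  p(3,1)=4/81: -0.0494 × log₂(0.0494) = 0.2143
  p(3,2)=4/81: -0.0494 × log₂(0.0494) = 0.2143
  p(3,3)=7/81: -0.0864 × log₂(0.0864) = 0.3053
H(X,Y) = 3.9296 bits


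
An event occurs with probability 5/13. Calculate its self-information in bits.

Information content I(x) = -log₂(p(x))
I = -log₂(5/13) = -log₂(0.3846)
I = 1.3785 bits


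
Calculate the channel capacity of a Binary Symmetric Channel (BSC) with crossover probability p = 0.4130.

For BSC with error probability p:
C = 1 - H(p) where H(p) is binary entropy
H(0.4130) = -0.4130 × log₂(0.4130) - 0.5870 × log₂(0.5870)
H(p) = 0.9780
C = 1 - 0.9780 = 0.0220 bits/use


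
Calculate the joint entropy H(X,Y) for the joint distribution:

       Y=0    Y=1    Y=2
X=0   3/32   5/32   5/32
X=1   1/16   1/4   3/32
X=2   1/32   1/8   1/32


H(X,Y) = -Σ p(x,y) log₂ p(x,y)
  p(0,0)=3/32: -0.0938 × log₂(0.0938) = 0.3202
  p(0,1)=5/32: -0.1562 × log₂(0.1562) = 0.4184
  p(0,2)=5/32: -0.1562 × log₂(0.1562) = 0.4184
  p(1,0)=1/16: -0.0625 × log₂(0.0625) = 0.2500
  p(1,1)=1/4: -0.2500 × log₂(0.2500) = 0.5000
  p(1,2)=3/32: -0.0938 × log₂(0.0938) = 0.3202
  p(2,0)=1/32: -0.0312 × log₂(0.0312) = 0.1562
  p(2,1)=1/8: -0.1250 × log₂(0.1250) = 0.3750
  p(2,2)=1/32: -0.0312 × log₂(0.0312) = 0.1562
H(X,Y) = 2.9147 bits


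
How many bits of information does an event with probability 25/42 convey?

Information content I(x) = -log₂(p(x))
I = -log₂(25/42) = -log₂(0.5952)
I = 0.7485 bits


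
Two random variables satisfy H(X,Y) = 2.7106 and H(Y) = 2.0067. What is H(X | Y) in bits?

Chain rule: H(X,Y) = H(X|Y) + H(Y)
H(X|Y) = H(X,Y) - H(Y) = 2.7106 - 2.0067 = 0.7039 bits


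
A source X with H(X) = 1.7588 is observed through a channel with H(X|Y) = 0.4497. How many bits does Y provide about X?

I(X;Y) = H(X) - H(X|Y)
I(X;Y) = 1.7588 - 0.4497 = 1.3091 bits


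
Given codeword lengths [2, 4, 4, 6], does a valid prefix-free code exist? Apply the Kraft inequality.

Kraft inequality: Σ 2^(-l_i) ≤ 1 for prefix-free code
Calculating: 2^(-2) + 2^(-4) + 2^(-4) + 2^(-6)
= 0.25 + 0.0625 + 0.0625 + 0.015625
= 0.3906
Since 0.3906 ≤ 1, prefix-free code exists


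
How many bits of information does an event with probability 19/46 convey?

Information content I(x) = -log₂(p(x))
I = -log₂(19/46) = -log₂(0.4130)
I = 1.2756 bits


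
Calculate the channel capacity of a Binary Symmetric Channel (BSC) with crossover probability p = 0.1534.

For BSC with error probability p:
C = 1 - H(p) where H(p) is binary entropy
H(0.1534) = -0.1534 × log₂(0.1534) - 0.8466 × log₂(0.8466)
H(p) = 0.6183
C = 1 - 0.6183 = 0.3817 bits/use


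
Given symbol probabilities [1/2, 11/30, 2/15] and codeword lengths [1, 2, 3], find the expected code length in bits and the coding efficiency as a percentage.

Average length L = Σ p_i × l_i = 1.6333 bits
Entropy H = 1.4183 bits
Efficiency η = H/L × 100% = 86.84%


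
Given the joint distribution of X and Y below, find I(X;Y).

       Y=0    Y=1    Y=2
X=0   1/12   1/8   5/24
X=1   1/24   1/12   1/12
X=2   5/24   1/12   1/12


H(X) = 1.5284, H(Y) = 1.5774, H(X,Y) = 3.0027
I(X;Y) = H(X) + H(Y) - H(X,Y) = 0.1031 bits


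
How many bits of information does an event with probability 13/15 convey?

Information content I(x) = -log₂(p(x))
I = -log₂(13/15) = -log₂(0.8667)
I = 0.2065 bits


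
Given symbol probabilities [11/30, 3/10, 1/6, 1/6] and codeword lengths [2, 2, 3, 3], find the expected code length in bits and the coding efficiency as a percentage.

Average length L = Σ p_i × l_i = 2.3333 bits
Entropy H = 1.9135 bits
Efficiency η = H/L × 100% = 82.01%


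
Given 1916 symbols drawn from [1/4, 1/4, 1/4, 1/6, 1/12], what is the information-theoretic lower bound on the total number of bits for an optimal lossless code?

Entropy H = 2.2296 bits/symbol
Minimum bits = H × n = 2.2296 × 1916
= 4271.86 bits


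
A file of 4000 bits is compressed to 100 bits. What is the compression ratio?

Compression ratio = Original / Compressed
= 4000 / 100 = 40.00:1


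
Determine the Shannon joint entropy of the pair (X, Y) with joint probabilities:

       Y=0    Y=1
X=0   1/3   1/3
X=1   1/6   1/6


H(X,Y) = -Σ p(x,y) log₂ p(x,y)
  p(0,0)=1/3: -0.3333 × log₂(0.3333) = 0.5283
  p(0,1)=1/3: -0.3333 × log₂(0.3333) = 0.5283
  p(1,0)=1/6: -0.1667 × log₂(0.1667) = 0.4308
  p(1,1)=1/6: -0.1667 × log₂(0.1667) = 0.4308
H(X,Y) = 1.9183 bits


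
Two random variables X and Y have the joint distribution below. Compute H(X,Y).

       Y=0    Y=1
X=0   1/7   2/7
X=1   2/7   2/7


H(X,Y) = -Σ p(x,y) log₂ p(x,y)
  p(0,0)=1/7: -0.1429 × log₂(0.1429) = 0.4011
  p(0,1)=2/7: -0.2857 × log₂(0.2857) = 0.5164
  p(1,0)=2/7: -0.2857 × log₂(0.2857) = 0.5164
  p(1,1)=2/7: -0.2857 × log₂(0.2857) = 0.5164
H(X,Y) = 1.9502 bits


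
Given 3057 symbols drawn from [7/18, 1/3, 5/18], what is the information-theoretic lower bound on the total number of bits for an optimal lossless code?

Entropy H = 1.5715 bits/symbol
Minimum bits = H × n = 1.5715 × 3057
= 4804.20 bits


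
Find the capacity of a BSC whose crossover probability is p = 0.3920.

For BSC with error probability p:
C = 1 - H(p) where H(p) is binary entropy
H(0.3920) = -0.3920 × log₂(0.3920) - 0.6080 × log₂(0.6080)
H(p) = 0.9661
C = 1 - 0.9661 = 0.0339 bits/use


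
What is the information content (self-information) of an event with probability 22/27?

Information content I(x) = -log₂(p(x))
I = -log₂(22/27) = -log₂(0.8148)
I = 0.2955 bits


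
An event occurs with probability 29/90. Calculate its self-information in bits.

Information content I(x) = -log₂(p(x))
I = -log₂(29/90) = -log₂(0.3222)
I = 1.6339 bits


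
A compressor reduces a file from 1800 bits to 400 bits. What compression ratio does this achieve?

Compression ratio = Original / Compressed
= 1800 / 400 = 4.50:1


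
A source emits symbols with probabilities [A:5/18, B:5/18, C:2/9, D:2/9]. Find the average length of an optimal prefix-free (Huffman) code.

Huffman tree construction:
Combine smallest probabilities repeatedly
Resulting codes:
  A: 10 (length 2)
  B: 11 (length 2)
  C: 00 (length 2)
  D: 01 (length 2)
Average length = Σ p(s) × length(s) = 2.0000 bits


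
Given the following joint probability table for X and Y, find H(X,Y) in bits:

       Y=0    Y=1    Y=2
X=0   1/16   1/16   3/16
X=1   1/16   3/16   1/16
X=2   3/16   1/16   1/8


H(X,Y) = -Σ p(x,y) log₂ p(x,y)
  p(0,0)=1/16: -0.0625 × log₂(0.0625) = 0.2500
  p(0,1)=1/16: -0.0625 × log₂(0.0625) = 0.2500
  p(0,2)=3/16: -0.1875 × log₂(0.1875) = 0.4528
  p(1,0)=1/16: -0.0625 × log₂(0.0625) = 0.2500
  p(1,1)=3/16: -0.1875 × log₂(0.1875) = 0.4528
  p(1,2)=1/16: -0.0625 × log₂(0.0625) = 0.2500
  p(2,0)=3/16: -0.1875 × log₂(0.1875) = 0.4528
  p(2,1)=1/16: -0.0625 × log₂(0.0625) = 0.2500
  p(2,2)=1/8: -0.1250 × log₂(0.1250) = 0.3750
H(X,Y) = 2.9835 bits


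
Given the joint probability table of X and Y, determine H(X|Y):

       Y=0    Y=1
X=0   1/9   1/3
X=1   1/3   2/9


H(X|Y) = Σ_y p(y) H(X|Y=y)
  p(Y=0) = 4/9, H(X|Y=0) = 0.8113
  p(Y=1) = 5/9, H(X|Y=1) = 0.9710
H(X|Y) = 0.4444×0.8113 + 0.5556×0.9710 = 0.9000 bits


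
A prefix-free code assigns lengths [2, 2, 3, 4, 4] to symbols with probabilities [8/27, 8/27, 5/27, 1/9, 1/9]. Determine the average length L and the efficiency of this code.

Average length L = Σ p_i × l_i = 2.6296 bits
Entropy H = 2.1949 bits
Efficiency η = H/L × 100% = 83.47%


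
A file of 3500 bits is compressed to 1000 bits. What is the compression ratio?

Compression ratio = Original / Compressed
= 3500 / 1000 = 3.50:1


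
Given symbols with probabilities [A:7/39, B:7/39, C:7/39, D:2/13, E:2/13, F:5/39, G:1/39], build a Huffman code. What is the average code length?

Huffman tree construction:
Combine smallest probabilities repeatedly
Resulting codes:
  A: 111 (length 3)
  B: 00 (length 2)
  C: 01 (length 2)
  D: 100 (length 3)
  E: 101 (length 3)
  F: 1101 (length 4)
  G: 1100 (length 4)
Average length = Σ p(s) × length(s) = 2.7949 bits


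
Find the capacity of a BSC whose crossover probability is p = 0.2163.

For BSC with error probability p:
C = 1 - H(p) where H(p) is binary entropy
H(0.2163) = -0.2163 × log₂(0.2163) - 0.7837 × log₂(0.7837)
H(p) = 0.7534
C = 1 - 0.7534 = 0.2466 bits/use


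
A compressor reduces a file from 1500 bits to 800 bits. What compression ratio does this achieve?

Compression ratio = Original / Compressed
= 1500 / 800 = 1.88:1


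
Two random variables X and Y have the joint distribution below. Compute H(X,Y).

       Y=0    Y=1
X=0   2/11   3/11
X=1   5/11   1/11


H(X,Y) = -Σ p(x,y) log₂ p(x,y)
  p(0,0)=2/11: -0.1818 × log₂(0.1818) = 0.4472
  p(0,1)=3/11: -0.2727 × log₂(0.2727) = 0.5112
  p(1,0)=5/11: -0.4545 × log₂(0.4545) = 0.5170
  p(1,1)=1/11: -0.0909 × log₂(0.0909) = 0.3145
H(X,Y) = 1.7899 bits


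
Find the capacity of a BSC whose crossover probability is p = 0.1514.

For BSC with error probability p:
C = 1 - H(p) where H(p) is binary entropy
H(0.1514) = -0.1514 × log₂(0.1514) - 0.8486 × log₂(0.8486)
H(p) = 0.6133
C = 1 - 0.6133 = 0.3867 bits/use


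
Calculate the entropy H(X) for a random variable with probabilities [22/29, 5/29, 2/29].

H(X) = -Σ p(x) log₂ p(x)
  -22/29 × log₂(22/29) = 0.3023
  -5/29 × log₂(5/29) = 0.4373
  -2/29 × log₂(2/29) = 0.2661
H(X) = 1.0057 bits


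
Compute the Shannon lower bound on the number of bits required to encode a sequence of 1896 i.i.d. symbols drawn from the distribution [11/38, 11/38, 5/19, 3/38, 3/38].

Entropy H = 2.1206 bits/symbol
Minimum bits = H × n = 2.1206 × 1896
= 4020.75 bits


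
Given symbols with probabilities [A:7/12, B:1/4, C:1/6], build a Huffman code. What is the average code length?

Huffman tree construction:
Combine smallest probabilities repeatedly
Resulting codes:
  A: 1 (length 1)
  B: 01 (length 2)
  C: 00 (length 2)
Average length = Σ p(s) × length(s) = 1.4167 bits


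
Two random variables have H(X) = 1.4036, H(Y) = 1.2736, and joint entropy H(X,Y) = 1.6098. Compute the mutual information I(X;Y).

I(X;Y) = H(X) + H(Y) - H(X,Y)
I(X;Y) = 1.4036 + 1.2736 - 1.6098 = 1.0674 bits


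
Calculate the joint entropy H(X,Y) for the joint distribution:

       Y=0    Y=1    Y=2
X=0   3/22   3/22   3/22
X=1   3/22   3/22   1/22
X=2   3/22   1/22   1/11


H(X,Y) = -Σ p(x,y) log₂ p(x,y)
  p(0,0)=3/22: -0.1364 × log₂(0.1364) = 0.3920
  p(0,1)=3/22: -0.1364 × log₂(0.1364) = 0.3920
  p(0,2)=3/22: -0.1364 × log₂(0.1364) = 0.3920
  p(1,0)=3/22: -0.1364 × log₂(0.1364) = 0.3920
  p(1,1)=3/22: -0.1364 × log₂(0.1364) = 0.3920
  p(1,2)=1/22: -0.0455 × log₂(0.0455) = 0.2027
  p(2,0)=3/22: -0.1364 × log₂(0.1364) = 0.3920
  p(2,1)=1/22: -0.0455 × log₂(0.0455) = 0.2027
  p(2,2)=1/11: -0.0909 × log₂(0.0909) = 0.3145
H(X,Y) = 3.0717 bits


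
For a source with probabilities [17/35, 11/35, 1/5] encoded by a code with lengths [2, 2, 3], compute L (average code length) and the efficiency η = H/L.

Average length L = Σ p_i × l_i = 2.2000 bits
Entropy H = 1.4952 bits
Efficiency η = H/L × 100% = 67.96%


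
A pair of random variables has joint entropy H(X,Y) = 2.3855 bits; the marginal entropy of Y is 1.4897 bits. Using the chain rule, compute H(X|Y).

Chain rule: H(X,Y) = H(X|Y) + H(Y)
H(X|Y) = H(X,Y) - H(Y) = 2.3855 - 1.4897 = 0.8958 bits


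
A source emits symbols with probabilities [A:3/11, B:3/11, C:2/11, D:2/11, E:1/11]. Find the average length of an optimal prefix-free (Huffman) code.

Huffman tree construction:
Combine smallest probabilities repeatedly
Resulting codes:
  A: 01 (length 2)
  B: 10 (length 2)
  C: 111 (length 3)
  D: 00 (length 2)
  E: 110 (length 3)
Average length = Σ p(s) × length(s) = 2.2727 bits


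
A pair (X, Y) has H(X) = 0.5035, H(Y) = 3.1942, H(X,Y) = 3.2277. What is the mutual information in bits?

I(X;Y) = H(X) + H(Y) - H(X,Y)
I(X;Y) = 0.5035 + 3.1942 - 3.2277 = 0.47 bits


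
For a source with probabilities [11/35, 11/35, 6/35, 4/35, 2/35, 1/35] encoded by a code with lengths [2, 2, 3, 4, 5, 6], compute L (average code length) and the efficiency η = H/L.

Average length L = Σ p_i × l_i = 2.6857 bits
Entropy H = 2.2259 bits
Efficiency η = H/L × 100% = 82.88%


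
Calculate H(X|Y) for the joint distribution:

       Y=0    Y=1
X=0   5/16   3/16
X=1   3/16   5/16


H(X|Y) = Σ_y p(y) H(X|Y=y)
  p(Y=0) = 1/2, H(X|Y=0) = 0.9544
  p(Y=1) = 1/2, H(X|Y=1) = 0.9544
H(X|Y) = 0.5000×0.9544 + 0.5000×0.9544 = 0.9544 bits


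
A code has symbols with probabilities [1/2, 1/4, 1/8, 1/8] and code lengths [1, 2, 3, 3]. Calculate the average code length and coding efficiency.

Average length L = Σ p_i × l_i = 1.7500 bits
Entropy H = 1.7500 bits
Efficiency η = H/L × 100% = 100.00%


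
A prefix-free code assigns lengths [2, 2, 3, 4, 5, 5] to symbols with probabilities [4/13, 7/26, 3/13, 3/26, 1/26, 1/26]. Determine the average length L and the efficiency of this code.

Average length L = Σ p_i × l_i = 2.6923 bits
Entropy H = 2.2421 bits
Efficiency η = H/L × 100% = 83.28%


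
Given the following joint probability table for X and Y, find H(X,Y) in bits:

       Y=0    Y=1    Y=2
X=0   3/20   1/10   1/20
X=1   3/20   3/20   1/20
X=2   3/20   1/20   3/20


H(X,Y) = -Σ p(x,y) log₂ p(x,y)
  p(0,0)=3/20: -0.1500 × log₂(0.1500) = 0.4105
  p(0,1)=1/10: -0.1000 × log₂(0.1000) = 0.3322
  p(0,2)=1/20: -0.0500 × log₂(0.0500) = 0.2161
  p(1,0)=3/20: -0.1500 × log₂(0.1500) = 0.4105
  p(1,1)=3/20: -0.1500 × log₂(0.1500) = 0.4105
  p(1,2)=1/20: -0.0500 × log₂(0.0500) = 0.2161
  p(2,0)=3/20: -0.1500 × log₂(0.1500) = 0.4105
  p(2,1)=1/20: -0.0500 × log₂(0.0500) = 0.2161
  p(2,2)=3/20: -0.1500 × log₂(0.1500) = 0.4105
H(X,Y) = 3.0332 bits


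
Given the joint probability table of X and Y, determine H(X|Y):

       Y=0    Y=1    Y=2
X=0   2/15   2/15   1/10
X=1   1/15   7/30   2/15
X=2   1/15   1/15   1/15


H(X|Y) = Σ_y p(y) H(X|Y=y)
  p(Y=0) = 4/15, H(X|Y=0) = 1.5000
  p(Y=1) = 13/30, H(X|Y=1) = 1.4196
  p(Y=2) = 3/10, H(X|Y=2) = 1.5305
H(X|Y) = 0.2667×1.5000 + 0.4333×1.4196 + 0.3000×1.5305 = 1.4743 bits


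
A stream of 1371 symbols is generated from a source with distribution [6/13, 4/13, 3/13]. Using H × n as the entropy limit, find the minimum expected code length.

Entropy H = 1.5262 bits/symbol
Minimum bits = H × n = 1.5262 × 1371
= 2092.47 bits


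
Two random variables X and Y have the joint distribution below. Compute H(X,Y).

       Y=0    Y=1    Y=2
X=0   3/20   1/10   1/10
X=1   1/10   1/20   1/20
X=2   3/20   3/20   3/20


H(X,Y) = -Σ p(x,y) log₂ p(x,y)
  p(0,0)=3/20: -0.1500 × log₂(0.1500) = 0.4105
  p(0,1)=1/10: -0.1000 × log₂(0.1000) = 0.3322
  p(0,2)=1/10: -0.1000 × log₂(0.1000) = 0.3322
  p(1,0)=1/10: -0.1000 × log₂(0.1000) = 0.3322
  p(1,1)=1/20: -0.0500 × log₂(0.0500) = 0.2161
  p(1,2)=1/20: -0.0500 × log₂(0.0500) = 0.2161
  p(2,0)=3/20: -0.1500 × log₂(0.1500) = 0.4105
  p(2,1)=3/20: -0.1500 × log₂(0.1500) = 0.4105
  p(2,2)=3/20: -0.1500 × log₂(0.1500) = 0.4105
H(X,Y) = 3.0710 bits


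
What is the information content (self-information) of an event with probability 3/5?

Information content I(x) = -log₂(p(x))
I = -log₂(3/5) = -log₂(0.6000)
I = 0.7370 bits


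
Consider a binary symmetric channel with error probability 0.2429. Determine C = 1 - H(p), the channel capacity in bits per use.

For BSC with error probability p:
C = 1 - H(p) where H(p) is binary entropy
H(0.2429) = -0.2429 × log₂(0.2429) - 0.7571 × log₂(0.7571)
H(p) = 0.7998
C = 1 - 0.7998 = 0.2002 bits/use


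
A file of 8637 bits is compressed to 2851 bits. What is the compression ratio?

Compression ratio = Original / Compressed
= 8637 / 2851 = 3.03:1


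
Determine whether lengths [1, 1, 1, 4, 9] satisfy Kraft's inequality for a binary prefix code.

Kraft inequality: Σ 2^(-l_i) ≤ 1 for prefix-free code
Calculating: 2^(-1) + 2^(-1) + 2^(-1) + 2^(-4) + 2^(-9)
= 0.5 + 0.5 + 0.5 + 0.0625 + 0.001953125
= 1.5645
Since 1.5645 > 1, prefix-free code does not exist


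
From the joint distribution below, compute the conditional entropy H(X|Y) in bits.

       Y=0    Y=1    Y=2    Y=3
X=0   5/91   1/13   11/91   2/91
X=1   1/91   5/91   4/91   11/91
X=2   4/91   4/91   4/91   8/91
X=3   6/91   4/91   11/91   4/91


H(X|Y) = Σ_y p(y) H(X|Y=y)
  p(Y=0) = 16/91, H(X|Y=0) = 1.8050
  p(Y=1) = 20/91, H(X|Y=1) = 1.9589
  p(Y=2) = 30/91, H(X|Y=2) = 1.8366
  p(Y=3) = 25/91, H(X|Y=3) = 1.7617
H(X|Y) = 0.1758×1.8050 + 0.2198×1.9589 + 0.3297×1.8366 + 0.2747×1.7617 = 1.8374 bits


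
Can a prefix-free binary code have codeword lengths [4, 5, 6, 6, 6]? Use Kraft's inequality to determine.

Kraft inequality: Σ 2^(-l_i) ≤ 1 for prefix-free code
Calculating: 2^(-4) + 2^(-5) + 2^(-6) + 2^(-6) + 2^(-6)
= 0.0625 + 0.03125 + 0.015625 + 0.015625 + 0.015625
= 0.1406
Since 0.1406 ≤ 1, prefix-free code exists


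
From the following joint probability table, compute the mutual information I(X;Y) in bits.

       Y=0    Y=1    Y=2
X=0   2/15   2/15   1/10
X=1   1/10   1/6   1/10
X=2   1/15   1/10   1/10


H(X) = 1.5700, H(Y) = 1.5710, H(X,Y) = 3.1274
I(X;Y) = H(X) + H(Y) - H(X,Y) = 0.0135 bits


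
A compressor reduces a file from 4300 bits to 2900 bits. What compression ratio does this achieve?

Compression ratio = Original / Compressed
= 4300 / 2900 = 1.48:1


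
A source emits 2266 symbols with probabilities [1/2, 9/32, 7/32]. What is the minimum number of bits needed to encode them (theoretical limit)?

Entropy H = 1.4943 bits/symbol
Minimum bits = H × n = 1.4943 × 2266
= 3386.20 bits


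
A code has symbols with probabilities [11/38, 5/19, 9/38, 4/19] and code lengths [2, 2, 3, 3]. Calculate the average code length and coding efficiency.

Average length L = Σ p_i × l_i = 2.4474 bits
Entropy H = 1.9900 bits
Efficiency η = H/L × 100% = 81.31%


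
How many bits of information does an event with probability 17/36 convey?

Information content I(x) = -log₂(p(x))
I = -log₂(17/36) = -log₂(0.4722)
I = 1.0825 bits


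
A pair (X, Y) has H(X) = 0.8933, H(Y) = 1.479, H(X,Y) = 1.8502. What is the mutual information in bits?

I(X;Y) = H(X) + H(Y) - H(X,Y)
I(X;Y) = 0.8933 + 1.479 - 1.8502 = 0.5221 bits


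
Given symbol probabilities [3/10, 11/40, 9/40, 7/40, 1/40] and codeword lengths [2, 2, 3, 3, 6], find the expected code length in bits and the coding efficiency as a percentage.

Average length L = Σ p_i × l_i = 2.5000 bits
Entropy H = 2.0906 bits
Efficiency η = H/L × 100% = 83.62%


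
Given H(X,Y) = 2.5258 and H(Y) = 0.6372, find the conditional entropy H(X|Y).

Chain rule: H(X,Y) = H(X|Y) + H(Y)
H(X|Y) = H(X,Y) - H(Y) = 2.5258 - 0.6372 = 1.8886 bits


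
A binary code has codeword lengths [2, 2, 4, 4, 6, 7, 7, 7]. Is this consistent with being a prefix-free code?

Kraft inequality: Σ 2^(-l_i) ≤ 1 for prefix-free code
Calculating: 2^(-2) + 2^(-2) + 2^(-4) + 2^(-4) + 2^(-6) + 2^(-7) + 2^(-7) + 2^(-7)
= 0.25 + 0.25 + 0.0625 + 0.0625 + 0.015625 + 0.0078125 + 0.0078125 + 0.0078125
= 0.6641
Since 0.6641 ≤ 1, prefix-free code exists


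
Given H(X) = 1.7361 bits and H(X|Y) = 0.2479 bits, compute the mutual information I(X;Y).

I(X;Y) = H(X) - H(X|Y)
I(X;Y) = 1.7361 - 0.2479 = 1.4882 bits
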